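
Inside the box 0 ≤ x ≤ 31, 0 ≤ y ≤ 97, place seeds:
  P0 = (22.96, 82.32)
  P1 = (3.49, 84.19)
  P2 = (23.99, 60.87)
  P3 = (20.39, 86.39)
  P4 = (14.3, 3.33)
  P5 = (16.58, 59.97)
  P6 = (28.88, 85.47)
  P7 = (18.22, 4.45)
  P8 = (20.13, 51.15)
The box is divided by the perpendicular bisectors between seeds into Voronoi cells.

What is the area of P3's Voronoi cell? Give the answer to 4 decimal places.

Area of P3's cell: 200.2265

1. box [0,31]×[0,97]: [(0, 0) (31, 0) (31, 97) (0, 97)]
2. ⊥bis P3·P0 via (21.675,84.355): [(0, 70.6683) (31, 90.2433) (31, 97) (0, 97)]  |A|=512.8702
3. ⊥bis P3·P1 via (11.94,85.29): [(12.7919, 78.7458) (31, 90.2433) (31, 97) (10.4156, 97)]  |A|=249.3895
4. ⊥bis P3·P2 via (22.19,73.63): [(12.7919, 78.7458) (31, 90.2433) (31, 97) (10.4156, 97)]  |A|=249.3895
5. ⊥bis P3·P4 via (17.345,44.86): [(12.7919, 78.7458) (31, 90.2433) (31, 97) (10.4156, 97)]  |A|=249.3895
6. ⊥bis P3·P5 via (18.485,73.18): [(12.7919, 78.7458) (31, 90.2433) (31, 97) (10.4156, 97)]  |A|=249.3895
7. ⊥bis P3·P6 via (24.635,85.93): [(12.7919, 78.7458) (24.6692, 86.2457) (25.8346, 97) (10.4156, 97)]  |A|=200.2265
8. ⊥bis P3·P7 via (19.305,45.42): [(12.7919, 78.7458) (24.6692, 86.2457) (25.8346, 97) (10.4156, 97)]  |A|=200.2265
9. ⊥bis P3·P8 via (20.26,68.77): [(12.7919, 78.7458) (24.6692, 86.2457) (25.8346, 97) (10.4156, 97)]  |A|=200.2265
10. canonical 4-gon: [(12.7919, 78.7458) (24.6692, 86.2457) (25.8346, 97) (10.4156, 97)]
11. shoelace: 200.2265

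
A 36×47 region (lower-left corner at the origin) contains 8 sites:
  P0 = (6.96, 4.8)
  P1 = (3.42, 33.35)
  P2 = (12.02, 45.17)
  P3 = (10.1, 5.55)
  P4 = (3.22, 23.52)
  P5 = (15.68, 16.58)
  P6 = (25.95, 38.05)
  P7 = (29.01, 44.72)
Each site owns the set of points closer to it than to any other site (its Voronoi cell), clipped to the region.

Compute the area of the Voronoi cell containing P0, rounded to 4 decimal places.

1. box [0,36]×[0,47]: [(0, 0) (36, 0) (36, 47) (0, 47)]
2. ⊥bis P0·P1 via (5.19,19.075): [(0, 18.4315) (0, 0) (36, 0) (36, 22.8952)]  |A|=743.8806
3. ⊥bis P0·P2 via (9.49,24.985): [(31.0548, 22.2821) (0, 18.4315) (0, 0) (36, 0) (36, 21.6622)]  |A|=740.8319
4. ⊥bis P0·P3 via (8.53,5.175): [(5.2094, 19.0774) (0, 18.4315) (0, 0) (9.7661, 0)]  |A|=141.1637
5. ⊥bis P0·P4 via (5.09,14.16): [(6.325, 14.4067) (0, 13.1431) (0, 0) (9.7661, 0)]  |A|=111.9134
6. ⊥bis P0·P5 via (11.32,10.69): [(6.3305, 14.3834) (6.3045, 14.4026) (0, 13.1431) (0, 0) (9.7661, 0)]  |A|=111.9131
7. ⊥bis P0·P6 via (16.455,21.425): [(6.3305, 14.3834) (6.3045, 14.4026) (0, 13.1431) (0, 0) (9.7661, 0)]  |A|=111.9131
8. ⊥bis P0·P7 via (17.985,24.76): [(6.3305, 14.3834) (6.3045, 14.4026) (0, 13.1431) (0, 0) (9.7661, 0)]  |A|=111.9131
9. canonical 5-gon: [(6.3305, 14.3834) (6.3045, 14.4026) (0, 13.1431) (0, 0) (9.7661, 0)]
10. shoelace: 111.9131

Area of P0's cell: 111.9131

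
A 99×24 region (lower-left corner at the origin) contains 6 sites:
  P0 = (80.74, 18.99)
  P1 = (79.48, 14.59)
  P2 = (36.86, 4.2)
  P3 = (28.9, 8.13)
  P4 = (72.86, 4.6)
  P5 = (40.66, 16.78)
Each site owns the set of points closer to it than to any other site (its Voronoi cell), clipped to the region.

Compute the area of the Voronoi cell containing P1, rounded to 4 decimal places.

Area of P1's cell: 349.4857

1. box [0,99]×[0,24]: [(0, 0) (99, 0) (99, 24) (0, 24)]
2. ⊥bis P1·P0 via (80.11,16.79): [(0, 0) (99, 0) (99, 11.3806) (54.9322, 24) (0, 24)]  |A|=2097.9453
3. ⊥bis P1·P2 via (58.17,9.395): [(60.4603, 0) (99, 0) (99, 11.3806) (54.9322, 24) (54.6096, 24)]  |A|=717.1066
4. ⊥bis P1·P3 via (54.19,11.36): [(60.4603, 0) (99, 0) (99, 11.3806) (54.9322, 24) (54.6096, 24)]  |A|=717.1066
5. ⊥bis P1·P4 via (76.17,9.595): [(54.6438, 23.8596) (90.6495, 0) (99, 0) (99, 11.3806) (54.9322, 24) (54.6096, 24)]  |A|=356.956
6. ⊥bis P1·P5 via (60.07,15.685): [(60.319, 20.0989) (90.6495, 0) (99, 0) (99, 11.3806) (60.4499, 22.4199)]  |A|=349.4857
7. canonical 5-gon: [(60.319, 20.0989) (90.6495, 0) (99, 0) (99, 11.3806) (60.4499, 22.4199)]
8. shoelace: 349.4857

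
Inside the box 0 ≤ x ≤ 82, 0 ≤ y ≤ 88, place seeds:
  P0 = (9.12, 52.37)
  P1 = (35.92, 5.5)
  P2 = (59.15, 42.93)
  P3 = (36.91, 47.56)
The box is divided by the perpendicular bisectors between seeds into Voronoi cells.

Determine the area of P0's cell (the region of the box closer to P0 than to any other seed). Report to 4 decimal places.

Area of P0's cell: 1588.1582

1. box [0,82]×[0,88]: [(0, 0) (82, 0) (82, 88) (0, 88)]
2. ⊥bis P0·P1 via (22.52,28.935): [(0, 16.0582) (82, 62.9453) (82, 88) (0, 88)]  |A|=3976.8558
3. ⊥bis P0·P2 via (34.135,47.65): [(0, 16.0582) (31.5814, 34.1162) (41.7485, 88) (0, 88)]  |A|=2260.7935
4. ⊥bis P0·P3 via (23.015,49.965): [(0, 16.0582) (19.0296, 26.9392) (29.5982, 88) (0, 88)]  |A|=1588.1582
5. canonical 4-gon: [(0, 16.0582) (19.0296, 26.9392) (29.5982, 88) (0, 88)]
6. shoelace: 1588.1582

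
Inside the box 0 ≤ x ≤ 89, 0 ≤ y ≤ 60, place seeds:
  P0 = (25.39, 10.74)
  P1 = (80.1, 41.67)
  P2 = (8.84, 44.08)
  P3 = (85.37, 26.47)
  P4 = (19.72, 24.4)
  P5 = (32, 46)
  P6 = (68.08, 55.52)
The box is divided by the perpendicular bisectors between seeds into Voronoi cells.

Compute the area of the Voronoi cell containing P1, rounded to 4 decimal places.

Area of P1's cell: 560.1335

1. box [0,89]×[0,60]: [(0, 0) (89, 0) (89, 60) (0, 60)]
2. ⊥bis P1·P0 via (52.745,26.205): [(67.5599, 0) (89, 0) (89, 60) (33.6392, 60)]  |A|=2304.029
3. ⊥bis P1·P2 via (44.47,42.875): [(44.4051, 40.9568) (67.5599, 0) (89, 0) (89, 60) (45.0492, 60)]  |A|=2195.3879
4. ⊥bis P1·P3 via (82.735,34.07): [(44.4051, 40.9568) (53.9423, 24.0873) (89, 36.2421) (89, 60) (45.0492, 60)]  |A|=1301.8869
5. ⊥bis P1·P4 via (49.91,33.035): [(44.7476, 51.0839) (50.9609, 29.3607) (53.9423, 24.0873) (89, 36.2421) (89, 60) (45.0492, 60)]  |A|=1266.7057
6. ⊥bis P1·P5 via (56.05,43.835): [(54.2829, 24.2054) (89, 36.2421) (89, 60) (57.5052, 60)]  |A|=976.0743
7. ⊥bis P1·P6 via (74.09,48.595): [(54.986, 32.0152) (54.2829, 24.2054) (89, 36.2421) (89, 60) (87.2314, 60)]  |A|=560.1335
8. canonical 5-gon: [(54.986, 32.0152) (54.2829, 24.2054) (89, 36.2421) (89, 60) (87.2314, 60)]
9. shoelace: 560.1335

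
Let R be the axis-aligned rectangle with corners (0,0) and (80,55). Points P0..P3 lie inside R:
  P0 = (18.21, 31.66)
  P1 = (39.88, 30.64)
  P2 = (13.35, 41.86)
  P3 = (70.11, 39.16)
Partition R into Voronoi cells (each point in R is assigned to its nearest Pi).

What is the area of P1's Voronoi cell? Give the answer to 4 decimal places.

1. box [0,80]×[0,55]: [(0, 0) (80, 0) (80, 55) (0, 55)]
2. ⊥bis P1·P0 via (29.045,31.15): [(27.5788, 0) (80, 0) (80, 55) (30.1676, 55)]  |A|=2811.9742
3. ⊥bis P1·P2 via (26.615,36.25): [(29.6194, 43.3541) (27.5788, 0) (80, 0) (80, 55) (34.5447, 55)]  |A|=2786.4866
4. ⊥bis P1·P3 via (54.995,34.9): [(29.6194, 43.3541) (27.5788, 0) (64.8312, 0) (49.33, 55) (34.5447, 55)]  |A|=1525.9202
5. canonical 5-gon: [(29.6194, 43.3541) (27.5788, 0) (64.8312, 0) (49.33, 55) (34.5447, 55)]
6. shoelace: 1525.9202

Area of P1's cell: 1525.9202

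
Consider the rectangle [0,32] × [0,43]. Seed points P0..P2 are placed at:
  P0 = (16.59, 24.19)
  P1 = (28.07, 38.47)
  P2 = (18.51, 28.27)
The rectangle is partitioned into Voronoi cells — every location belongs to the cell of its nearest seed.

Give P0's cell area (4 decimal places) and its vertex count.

Area of P0's cell: 862.7012 (4 vertices)

1. box [0,32]×[0,43]: [(0, 0) (32, 0) (32, 43) (0, 43)]
2. ⊥bis P0·P1 via (22.33,31.33): [(0, 0) (32, 0) (32, 23.5561) (7.8137, 43) (0, 43)]  |A|=1140.8613
3. ⊥bis P0·P2 via (17.55,26.23): [(0, 34.4888) (0, 0) (32, 0) (32, 19.43)]  |A|=862.7012
4. canonical 4-gon: [(0, 34.4888) (0, 0) (32, 0) (32, 19.43)]
5. shoelace: 862.7012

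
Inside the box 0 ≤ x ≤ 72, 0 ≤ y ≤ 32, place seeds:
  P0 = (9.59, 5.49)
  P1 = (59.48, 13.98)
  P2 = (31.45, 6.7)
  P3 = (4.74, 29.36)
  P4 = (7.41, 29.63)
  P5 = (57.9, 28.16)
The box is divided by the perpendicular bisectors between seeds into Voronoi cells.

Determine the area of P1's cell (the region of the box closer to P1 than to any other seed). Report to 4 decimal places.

Area of P1's cell: 556.1476

1. box [0,72]×[0,32]: [(0, 0) (72, 0) (72, 32) (0, 32)]
2. ⊥bis P1·P0 via (34.535,9.735): [(36.1916, 0) (72, 0) (72, 32) (30.7461, 32)]  |A|=1232.9966
3. ⊥bis P1·P2 via (45.465,10.34): [(48.1505, 0) (72, 0) (72, 32) (39.8394, 32)]  |A|=896.1608
4. ⊥bis P1·P3 via (32.11,21.67): [(48.1505, 0) (72, 0) (72, 32) (39.8394, 32)]  |A|=896.1608
5. ⊥bis P1·P4 via (33.445,21.805): [(48.1505, 0) (72, 0) (72, 32) (39.8394, 32)]  |A|=896.1608
6. ⊥bis P1·P5 via (58.69,21.07): [(43.1285, 19.3361) (48.1505, 0) (72, 0) (72, 22.5531)]  |A|=556.1476
7. canonical 4-gon: [(43.1285, 19.3361) (48.1505, 0) (72, 0) (72, 22.5531)]
8. shoelace: 556.1476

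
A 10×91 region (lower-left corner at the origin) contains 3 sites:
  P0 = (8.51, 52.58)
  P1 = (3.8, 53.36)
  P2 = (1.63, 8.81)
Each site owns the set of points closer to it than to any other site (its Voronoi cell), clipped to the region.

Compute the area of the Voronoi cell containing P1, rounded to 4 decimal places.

1. box [0,10]×[0,91]: [(0, 0) (10, 0) (10, 91) (0, 91)]
2. ⊥bis P1·P0 via (6.155,52.97): [(0, 15.8033) (10, 76.1879) (10, 91) (0, 91)]  |A|=450.0442
3. ⊥bis P1·P2 via (2.715,31.085): [(0, 31.2172) (2.5322, 31.0939) (10, 76.1879) (10, 91) (0, 91)]  |A|=430.5285
4. canonical 5-gon: [(0, 31.2172) (2.5322, 31.0939) (10, 76.1879) (10, 91) (0, 91)]
5. shoelace: 430.5285

Area of P1's cell: 430.5285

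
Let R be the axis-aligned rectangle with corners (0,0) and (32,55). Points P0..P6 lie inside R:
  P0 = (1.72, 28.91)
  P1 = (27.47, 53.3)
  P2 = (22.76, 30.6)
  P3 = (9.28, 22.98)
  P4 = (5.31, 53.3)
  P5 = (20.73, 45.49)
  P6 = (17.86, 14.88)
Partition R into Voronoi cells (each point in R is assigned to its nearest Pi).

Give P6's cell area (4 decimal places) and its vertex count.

1. box [0,32]×[0,55]: [(0, 0) (32, 0) (32, 55) (0, 55)]
2. ⊥bis P6·P0 via (9.79,21.895): [(0, 10.6327) (0, 0) (32, 0) (32, 47.4452)]  |A|=929.2459
3. ⊥bis P6·P1 via (22.665,34.09): [(20.7969, 34.5573) (0, 10.6327) (0, 0) (32, 0) (32, 31.755)]  |A|=841.3567
4. ⊥bis P6·P2 via (20.31,22.74): [(12.6107, 25.1399) (0, 10.6327) (0, 0) (32, 0) (32, 19.0962)]  |A|=654.4119
5. ⊥bis P6·P3 via (13.57,18.93): [(17.8815, 23.497) (0, 4.5559) (0, 0) (32, 0) (32, 19.0962)]  |A|=551.4892
6. ⊥bis P6·P4 via (11.585,34.09): [(17.8815, 23.497) (0, 4.5559) (0, 0) (32, 0) (32, 19.0962)]  |A|=551.4892
7. ⊥bis P6·P5 via (19.295,30.185): [(17.8815, 23.497) (0, 4.5559) (0, 0) (32, 0) (32, 19.0962)]  |A|=551.4892
8. canonical 5-gon: [(17.8815, 23.497) (0, 4.5559) (0, 0) (32, 0) (32, 19.0962)]
9. shoelace: 551.4892

Area of P6's cell: 551.4892 (5 vertices)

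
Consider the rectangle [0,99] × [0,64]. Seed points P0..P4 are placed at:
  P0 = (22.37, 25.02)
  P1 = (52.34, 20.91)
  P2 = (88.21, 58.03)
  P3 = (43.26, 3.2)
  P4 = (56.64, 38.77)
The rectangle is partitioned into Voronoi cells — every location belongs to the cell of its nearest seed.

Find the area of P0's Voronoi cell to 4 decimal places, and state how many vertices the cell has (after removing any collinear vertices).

1. box [0,99]×[0,64]: [(0, 0) (99, 0) (99, 64) (0, 64)]
2. ⊥bis P0·P1 via (37.355,22.965): [(0, 0) (34.2056, 0) (42.9824, 64) (0, 64)]  |A|=2470.0182
3. ⊥bis P0·P2 via (55.29,41.525): [(0, 0) (34.2056, 0) (42.9824, 64) (0, 64)]  |A|=2470.0182
4. ⊥bis P0·P3 via (32.815,14.11): [(0, 0) (18.0768, 0) (36.6433, 17.7751) (42.9824, 64) (0, 64)]  |A|=2326.6725
5. ⊥bis P0·P4 via (39.505,31.895): [(0, 0) (18.0768, 0) (36.6433, 17.7751) (38.8154, 33.6139) (26.6237, 64) (0, 64)]  |A|=2078.1325
6. canonical 6-gon: [(0, 0) (18.0768, 0) (36.6433, 17.7751) (38.8154, 33.6139) (26.6237, 64) (0, 64)]
7. shoelace: 2078.1325

Area of P0's cell: 2078.1325 (6 vertices)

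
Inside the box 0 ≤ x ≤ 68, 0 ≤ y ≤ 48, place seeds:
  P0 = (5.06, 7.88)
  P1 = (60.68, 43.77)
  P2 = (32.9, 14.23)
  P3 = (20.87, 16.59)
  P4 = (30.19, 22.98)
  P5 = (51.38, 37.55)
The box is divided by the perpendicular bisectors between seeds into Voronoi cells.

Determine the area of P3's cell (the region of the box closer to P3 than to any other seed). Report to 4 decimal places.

Area of P3's cell: 602.7311

1. box [0,68]×[0,48]: [(0, 0) (68, 0) (68, 48) (0, 48)]
2. ⊥bis P3·P0 via (12.965,12.235): [(0, 35.7685) (19.7055, 0) (68, 0) (68, 48) (0, 48)]  |A|=2911.5826
3. ⊥bis P3·P1 via (40.775,30.18): [(0, 35.7685) (19.7055, 0) (61.3802, 0) (28.6085, 48) (0, 48)]  |A|=1807.3115
4. ⊥bis P3·P2 via (26.885,15.41): [(0, 35.7685) (19.7055, 0) (23.8619, 0) (32.2361, 42.6868) (28.6085, 48) (0, 48)]  |A|=1006.544
5. ⊥bis P3·P4 via (25.53,19.785): [(0, 35.7685) (19.7055, 0) (23.8619, 0) (27.2509, 17.275) (6.1852, 48) (0, 48)]  |A|=602.7311
6. ⊥bis P3·P5 via (36.125,27.07): [(0, 35.7685) (19.7055, 0) (23.8619, 0) (27.2509, 17.275) (6.1852, 48) (0, 48)]  |A|=602.7311
7. canonical 6-gon: [(0, 35.7685) (19.7055, 0) (23.8619, 0) (27.2509, 17.275) (6.1852, 48) (0, 48)]
8. shoelace: 602.7311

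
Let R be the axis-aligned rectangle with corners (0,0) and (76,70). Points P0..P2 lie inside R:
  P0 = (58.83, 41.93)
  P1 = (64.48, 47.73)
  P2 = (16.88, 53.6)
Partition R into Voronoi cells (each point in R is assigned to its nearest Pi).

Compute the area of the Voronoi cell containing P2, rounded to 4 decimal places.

1. box [0,76]×[0,70]: [(0, 0) (76, 0) (76, 70) (0, 70)]
2. ⊥bis P2·P0 via (37.855,47.765): [(0, 0) (24.5673, 0) (44.0405, 70) (0, 70)]  |A|=2401.2748
3. ⊥bis P2·P1 via (40.68,50.665): [(0, 0) (24.5673, 0) (42.2871, 63.697) (43.0644, 70) (0, 70)]  |A|=2398.1985
4. canonical 5-gon: [(0, 0) (24.5673, 0) (42.2871, 63.697) (43.0644, 70) (0, 70)]
5. shoelace: 2398.1985

Area of P2's cell: 2398.1985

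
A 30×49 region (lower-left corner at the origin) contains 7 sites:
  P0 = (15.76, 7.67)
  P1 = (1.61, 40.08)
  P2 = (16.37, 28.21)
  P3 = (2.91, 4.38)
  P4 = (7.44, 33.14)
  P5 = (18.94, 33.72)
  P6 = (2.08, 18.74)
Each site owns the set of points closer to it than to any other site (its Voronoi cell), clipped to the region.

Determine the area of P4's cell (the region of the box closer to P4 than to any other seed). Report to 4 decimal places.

1. box [0,30]×[0,49]: [(0, 0) (30, 0) (30, 49) (0, 49)]
2. ⊥bis P4·P0 via (11.6,20.405): [(0, 16.6158) (30, 26.4155) (30, 49) (0, 49)]  |A|=824.5308
3. ⊥bis P4·P1 via (4.525,36.61): [(0, 32.8087) (0, 16.6158) (30, 26.4155) (30, 49) (19.274, 49)]  |A|=668.4957
4. ⊥bis P4·P2 via (11.905,30.675): [(0, 32.8087) (0, 16.6158) (5.0549, 18.267) (22.0217, 49) (19.274, 49)]  |A|=264.2111
5. ⊥bis P4·P3 via (5.175,18.76): [(0, 32.8087) (0, 19.5751) (5.3149, 18.738) (22.0217, 49) (19.274, 49)]  |A|=255.371
6. ⊥bis P4·P5 via (13.19,33.43): [(12.6839, 43.464) (0, 32.8087) (0, 19.5751) (5.3149, 18.738) (13.2098, 33.0384)]  |A|=197.6339
7. ⊥bis P4·P6 via (4.76,25.94): [(12.6839, 43.464) (0, 32.8087) (0, 27.7118) (8.5186, 24.541) (13.2098, 33.0384)]  |A|=146.2153
8. canonical 5-gon: [(12.6839, 43.464) (0, 32.8087) (0, 27.7118) (8.5186, 24.541) (13.2098, 33.0384)]
9. shoelace: 146.2153

Area of P4's cell: 146.2153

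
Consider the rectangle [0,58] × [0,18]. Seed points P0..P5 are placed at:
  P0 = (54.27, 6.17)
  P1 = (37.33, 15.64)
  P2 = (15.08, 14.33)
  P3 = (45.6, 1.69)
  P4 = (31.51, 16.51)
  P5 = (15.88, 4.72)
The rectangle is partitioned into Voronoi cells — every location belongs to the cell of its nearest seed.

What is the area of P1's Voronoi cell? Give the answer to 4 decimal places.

Area of P1's cell: 140.1314

1. box [0,58]×[0,18]: [(0, 0) (58, 0) (58, 18) (0, 18)]
2. ⊥bis P1·P0 via (45.8,10.905): [(0, 0) (39.7038, 0) (49.7663, 18) (0, 18)]  |A|=805.2308
3. ⊥bis P1·P2 via (26.205,14.985): [(27.0873, 0) (39.7038, 0) (49.7663, 18) (26.0275, 18)]  |A|=327.198
4. ⊥bis P1·P3 via (41.465,8.665): [(27.0792, 0.1367) (46.0759, 11.3985) (49.7663, 18) (26.0275, 18)]  |A|=253.9504
5. ⊥bis P1·P4 via (34.42,16.075): [(32.5196, 3.3619) (46.0759, 11.3985) (49.7663, 18) (34.7078, 18)]  |A|=140.1314
6. ⊥bis P1·P5 via (26.605,10.18): [(32.5196, 3.3619) (46.0759, 11.3985) (49.7663, 18) (34.7078, 18)]  |A|=140.1314
7. canonical 4-gon: [(32.5196, 3.3619) (46.0759, 11.3985) (49.7663, 18) (34.7078, 18)]
8. shoelace: 140.1314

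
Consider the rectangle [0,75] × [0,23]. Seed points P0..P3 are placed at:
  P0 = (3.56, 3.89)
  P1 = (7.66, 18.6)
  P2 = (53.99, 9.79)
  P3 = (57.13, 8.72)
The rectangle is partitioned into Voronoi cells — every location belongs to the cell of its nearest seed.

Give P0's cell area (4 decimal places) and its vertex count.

1. box [0,75]×[0,23]: [(0, 0) (75, 0) (75, 23) (0, 23)]
2. ⊥bis P0·P1 via (5.61,11.245): [(0, 12.8086) (0, 0) (45.9549, 0)]  |A|=294.3094
3. ⊥bis P0·P2 via (28.775,6.84): [(29.0231, 4.7193) (0, 12.8086) (0, 0) (29.5752, 0)]  |A|=255.6597
4. ⊥bis P0·P3 via (30.345,6.305): [(29.0231, 4.7193) (0, 12.8086) (0, 0) (29.5752, 0)]  |A|=255.6597
5. canonical 4-gon: [(29.0231, 4.7193) (0, 12.8086) (0, 0) (29.5752, 0)]
6. shoelace: 255.6597

Area of P0's cell: 255.6597 (4 vertices)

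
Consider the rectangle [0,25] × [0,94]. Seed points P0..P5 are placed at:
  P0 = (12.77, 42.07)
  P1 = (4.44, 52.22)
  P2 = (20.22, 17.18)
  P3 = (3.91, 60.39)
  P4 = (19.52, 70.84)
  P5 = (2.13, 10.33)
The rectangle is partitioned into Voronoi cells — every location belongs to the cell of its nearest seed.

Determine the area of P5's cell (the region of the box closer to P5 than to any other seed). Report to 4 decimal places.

Area of P5's cell: 308.3989

1. box [0,25]×[0,94]: [(0, 0) (25, 0) (25, 94) (0, 94)]
2. ⊥bis P5·P0 via (7.45,26.2): [(0, 28.6974) (0, 0) (25, 0) (25, 20.3168)]  |A|=612.678
3. ⊥bis P5·P1 via (3.285,31.275): [(0, 28.6974) (0, 0) (25, 0) (25, 20.3168)]  |A|=612.678
4. ⊥bis P5·P2 via (11.175,13.755): [(6.319, 26.5791) (0, 28.6974) (0, 0) (16.3835, 0)]  |A|=308.3989
5. ⊥bis P5·P3 via (3.02,35.36): [(6.319, 26.5791) (0, 28.6974) (0, 0) (16.3835, 0)]  |A|=308.3989
6. ⊥bis P5·P4 via (10.825,40.585): [(6.319, 26.5791) (0, 28.6974) (0, 0) (16.3835, 0)]  |A|=308.3989
7. canonical 4-gon: [(6.319, 26.5791) (0, 28.6974) (0, 0) (16.3835, 0)]
8. shoelace: 308.3989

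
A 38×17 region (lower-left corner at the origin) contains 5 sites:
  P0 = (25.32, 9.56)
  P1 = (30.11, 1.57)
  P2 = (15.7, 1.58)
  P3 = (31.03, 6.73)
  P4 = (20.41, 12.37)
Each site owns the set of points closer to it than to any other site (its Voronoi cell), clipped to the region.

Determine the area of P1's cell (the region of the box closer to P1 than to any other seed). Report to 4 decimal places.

1. box [0,38]×[0,17]: [(0, 0) (38, 0) (38, 17) (0, 17)]
2. ⊥bis P1·P0 via (27.715,5.565): [(18.4323, 0) (38, 0) (38, 11.7309)]  |A|=114.7732
3. ⊥bis P1·P2 via (22.905,1.575): [(22.9058, 2.6819) (22.9039, 0) (38, 0) (38, 11.7309)]  |A|=108.777
4. ⊥bis P1·P3 via (30.57,4.15): [(26.5502, 4.8667) (22.9058, 2.6819) (22.9039, 0) (38, 0) (38, 2.8253)]  |A|=57.7934
5. ⊥bis P1·P4 via (25.26,6.97): [(26.5502, 4.8667) (22.9058, 2.6819) (22.9039, 0) (38, 0) (38, 2.8253)]  |A|=57.7934
6. canonical 5-gon: [(26.5502, 4.8667) (22.9058, 2.6819) (22.9039, 0) (38, 0) (38, 2.8253)]
7. shoelace: 57.7934

Area of P1's cell: 57.7934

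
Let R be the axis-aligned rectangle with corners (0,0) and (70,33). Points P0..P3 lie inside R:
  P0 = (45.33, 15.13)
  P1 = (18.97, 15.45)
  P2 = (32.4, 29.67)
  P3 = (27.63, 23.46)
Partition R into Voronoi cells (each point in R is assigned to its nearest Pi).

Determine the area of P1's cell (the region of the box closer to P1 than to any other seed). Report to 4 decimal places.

1. box [0,70]×[0,33]: [(0, 0) (70, 0) (70, 33) (0, 33)]
2. ⊥bis P1·P0 via (32.15,15.29): [(0, 0) (31.9644, 0) (32.365, 33) (0, 33)]  |A|=1061.4347
3. ⊥bis P1·P2 via (25.685,22.56): [(0, 0) (31.9644, 0) (32.164, 16.441) (14.6309, 33) (0, 33)]  |A|=914.6049
4. ⊥bis P1·P3 via (23.3,19.455): [(0, 0) (31.9644, 0) (32.0853, 9.9568) (10.7717, 33) (0, 33)]  |A|=812.6453
5. canonical 5-gon: [(0, 0) (31.9644, 0) (32.0853, 9.9568) (10.7717, 33) (0, 33)]
6. shoelace: 812.6453

Area of P1's cell: 812.6453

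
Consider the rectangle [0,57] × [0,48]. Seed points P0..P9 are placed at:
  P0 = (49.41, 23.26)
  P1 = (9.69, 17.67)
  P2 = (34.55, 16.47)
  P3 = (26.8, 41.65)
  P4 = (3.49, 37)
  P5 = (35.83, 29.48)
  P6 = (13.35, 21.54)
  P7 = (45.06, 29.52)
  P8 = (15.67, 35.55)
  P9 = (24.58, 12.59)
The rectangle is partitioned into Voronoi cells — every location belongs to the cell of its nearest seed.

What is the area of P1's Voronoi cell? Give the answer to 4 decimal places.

Area of P1's cell: 333.8175

1. box [0,57]×[0,48]: [(0, 0) (57, 0) (57, 48) (0, 48)]
2. ⊥bis P1·P0 via (29.55,20.465): [(0, 0) (32.4301, 0) (25.6749, 48) (0, 48)]  |A|=1394.5201
3. ⊥bis P1·P2 via (22.12,17.07): [(0, 0) (21.296, 0) (23.613, 48) (0, 48)]  |A|=1077.8166
4. ⊥bis P1·P3 via (18.245,29.66): [(0, 42.678) (0, 0) (21.296, 0) (22.5785, 26.568)]  |A|=764.6988
5. ⊥bis P1·P4 via (6.59,27.335): [(16.8785, 30.635) (0, 25.2213) (0, 0) (21.296, 0) (22.5785, 26.568)]  |A|=617.3769
6. ⊥bis P1·P5 via (22.76,23.575): [(20.8508, 27.8007) (16.8785, 30.635) (0, 25.2213) (0, 0) (21.296, 0) (22.4655, 24.2269)]  |A|=615.2849
7. ⊥bis P1·P6 via (11.52,19.605): [(4.1679, 26.5581) (0, 25.2213) (0, 0) (21.296, 0) (21.7742, 9.9072)]  |A|=426.5475
8. ⊥bis P1·P7 via (27.375,23.595): [(4.1679, 26.5581) (0, 25.2213) (0, 0) (21.296, 0) (21.7742, 9.9072)]  |A|=426.5475
9. ⊥bis P1·P8 via (12.68,26.61): [(4.1679, 26.5581) (0, 25.2213) (0, 0) (21.296, 0) (21.7742, 9.9072)]  |A|=426.5475
10. ⊥bis P1·P9 via (17.135,15.13): [(16.9195, 14.4985) (4.1679, 26.5581) (0, 25.2213) (0, 0) (11.9731, 0)]  |A|=333.8175
11. canonical 5-gon: [(16.9195, 14.4985) (4.1679, 26.5581) (0, 25.2213) (0, 0) (11.9731, 0)]
12. shoelace: 333.8175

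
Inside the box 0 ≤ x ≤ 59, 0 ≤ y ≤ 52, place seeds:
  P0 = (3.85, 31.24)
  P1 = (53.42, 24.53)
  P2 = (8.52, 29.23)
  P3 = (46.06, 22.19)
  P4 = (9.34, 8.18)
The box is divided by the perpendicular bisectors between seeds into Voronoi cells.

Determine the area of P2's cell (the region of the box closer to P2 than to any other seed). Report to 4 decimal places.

Area of P2's cell: 685.0377

1. box [0,59]×[0,52]: [(0, 0) (59, 0) (59, 52) (0, 52)]
2. ⊥bis P2·P0 via (6.185,30.235): [(0, 15.8649) (0, 0) (59, 0) (59, 52) (15.5528, 52)]  |A|=2786.9987
3. ⊥bis P2·P1 via (30.97,26.88): [(0, 15.8649) (0, 0) (28.1563, 0) (33.5995, 52) (15.5528, 52)]  |A|=1324.6487
4. ⊥bis P2·P3 via (27.29,25.71): [(0, 15.8649) (0, 0) (22.4685, 0) (32.2203, 52) (15.5528, 52)]  |A|=1140.9067
5. ⊥bis P2·P4 via (8.93,18.705): [(1.091, 18.3996) (26.1018, 19.3739) (32.2203, 52) (15.5528, 52)]  |A|=685.0377
6. canonical 4-gon: [(1.091, 18.3996) (26.1018, 19.3739) (32.2203, 52) (15.5528, 52)]
7. shoelace: 685.0377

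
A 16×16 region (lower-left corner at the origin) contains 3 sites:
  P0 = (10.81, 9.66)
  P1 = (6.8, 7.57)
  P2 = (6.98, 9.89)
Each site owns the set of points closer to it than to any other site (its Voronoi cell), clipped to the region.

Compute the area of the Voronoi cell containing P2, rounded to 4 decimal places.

1. box [0,16]×[0,16]: [(0, 0) (16, 0) (16, 16) (0, 16)]
2. ⊥bis P2·P0 via (8.895,9.775): [(0, 0) (8.308, 0) (9.2688, 16) (0, 16)]  |A|=140.6145
3. ⊥bis P2·P1 via (6.89,8.73): [(0, 9.2646) (8.8232, 8.58) (9.2688, 16) (0, 16)]  |A|=64.1015
4. canonical 4-gon: [(0, 9.2646) (8.8232, 8.58) (9.2688, 16) (0, 16)]
5. shoelace: 64.1015

Area of P2's cell: 64.1015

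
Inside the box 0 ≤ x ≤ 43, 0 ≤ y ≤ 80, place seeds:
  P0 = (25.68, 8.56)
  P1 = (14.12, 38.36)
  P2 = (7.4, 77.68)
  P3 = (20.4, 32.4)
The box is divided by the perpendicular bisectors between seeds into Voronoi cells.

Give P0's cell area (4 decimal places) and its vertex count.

1. box [0,43]×[0,80]: [(0, 0) (43, 0) (43, 80) (0, 80)]
2. ⊥bis P0·P1 via (19.9,23.46): [(0, 15.7404) (0, 0) (43, 0) (43, 32.4209)]  |A|=1035.4689
3. ⊥bis P0·P2 via (16.54,43.12): [(0, 15.7404) (0, 0) (43, 0) (43, 32.4209)]  |A|=1035.4689
4. ⊥bis P0·P3 via (23.04,20.48): [(0, 15.3772) (0, 0) (43, 0) (43, 24.9007)]  |A|=865.9738
5. canonical 4-gon: [(0, 15.3772) (0, 0) (43, 0) (43, 24.9007)]
6. shoelace: 865.9738

Area of P0's cell: 865.9738 (4 vertices)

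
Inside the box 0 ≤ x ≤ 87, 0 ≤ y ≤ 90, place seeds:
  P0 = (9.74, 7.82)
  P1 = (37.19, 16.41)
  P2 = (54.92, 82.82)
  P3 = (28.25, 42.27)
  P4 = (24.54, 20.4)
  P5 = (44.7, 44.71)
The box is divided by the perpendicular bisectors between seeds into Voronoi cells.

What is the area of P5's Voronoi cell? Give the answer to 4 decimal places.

Area of P5's cell: 1828.1461

1. box [0,87]×[0,90]: [(0, 0) (87, 0) (87, 90) (0, 90)]
2. ⊥bis P5·P0 via (27.22,26.265): [(0, 52.0609) (54.935, 0) (87, 0) (87, 90) (0, 90)]  |A|=6400.0173
3. ⊥bis P5·P1 via (40.945,30.56): [(0, 52.0609) (15.5872, 37.2892) (87, 18.3383) (87, 90) (0, 90)]  |A|=5147.381
4. ⊥bis P5·P2 via (49.81,63.765): [(0, 77.1226) (0, 52.0609) (15.5872, 37.2892) (87, 18.3383) (87, 53.7917)]  |A|=3012.1538
5. ⊥bis P5·P3 via (36.475,43.49): [(32.7907, 68.3291) (38.2883, 31.265) (87, 18.3383) (87, 53.7917)]  |A|=1828.1461
6. ⊥bis P5·P4 via (34.62,32.555): [(32.7907, 68.3291) (38.2883, 31.265) (87, 18.3383) (87, 53.7917)]  |A|=1828.1461
7. canonical 4-gon: [(32.7907, 68.3291) (38.2883, 31.265) (87, 18.3383) (87, 53.7917)]
8. shoelace: 1828.1461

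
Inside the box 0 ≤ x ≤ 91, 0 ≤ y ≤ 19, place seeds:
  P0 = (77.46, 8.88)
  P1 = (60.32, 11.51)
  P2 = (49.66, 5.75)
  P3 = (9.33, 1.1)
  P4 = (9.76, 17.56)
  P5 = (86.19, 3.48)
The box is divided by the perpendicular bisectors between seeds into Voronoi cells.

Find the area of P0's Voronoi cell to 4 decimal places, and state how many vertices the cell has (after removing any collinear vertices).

Area of P0's cell: 286.8098 (4 vertices)

1. box [0,91]×[0,19]: [(0, 0) (91, 0) (91, 19) (0, 19)]
2. ⊥bis P0·P1 via (68.89,10.195): [(67.3257, 0) (91, 0) (91, 19) (70.2411, 19)]  |A|=422.1162
3. ⊥bis P0·P2 via (63.56,7.315): [(67.3257, 0) (91, 0) (91, 19) (70.2411, 19)]  |A|=422.1162
4. ⊥bis P0·P3 via (43.395,4.99): [(67.3257, 0) (91, 0) (91, 19) (70.2411, 19)]  |A|=422.1162
5. ⊥bis P0·P4 via (43.61,13.22): [(67.3257, 0) (91, 0) (91, 19) (70.2411, 19)]  |A|=422.1162
6. ⊥bis P0·P5 via (81.825,6.18): [(67.3257, 0) (78.0023, 0) (89.7549, 19) (70.2411, 19)]  |A|=286.8098
7. canonical 4-gon: [(67.3257, 0) (78.0023, 0) (89.7549, 19) (70.2411, 19)]
8. shoelace: 286.8098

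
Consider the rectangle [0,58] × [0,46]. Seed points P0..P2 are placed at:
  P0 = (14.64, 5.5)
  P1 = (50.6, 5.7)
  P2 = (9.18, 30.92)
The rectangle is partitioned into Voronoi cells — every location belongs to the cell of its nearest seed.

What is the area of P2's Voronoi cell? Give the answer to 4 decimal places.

1. box [0,58]×[0,46]: [(0, 0) (58, 0) (58, 46) (0, 46)]
2. ⊥bis P2·P0 via (11.91,18.21): [(0, 15.6518) (58, 28.1097) (58, 46) (0, 46)]  |A|=1398.9144
3. ⊥bis P2·P1 via (29.89,18.31): [(0, 15.6518) (32.5252, 22.638) (46.75, 46) (0, 46)]  |A|=1039.6281
4. canonical 4-gon: [(0, 15.6518) (32.5252, 22.638) (46.75, 46) (0, 46)]
5. shoelace: 1039.6281

Area of P2's cell: 1039.6281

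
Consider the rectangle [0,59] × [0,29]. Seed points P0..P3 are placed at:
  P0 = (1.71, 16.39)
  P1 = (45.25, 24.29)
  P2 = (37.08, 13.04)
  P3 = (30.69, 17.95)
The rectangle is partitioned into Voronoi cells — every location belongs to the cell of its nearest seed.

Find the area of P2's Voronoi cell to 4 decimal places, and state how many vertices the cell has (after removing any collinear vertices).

1. box [0,59]×[0,29]: [(0, 0) (59, 0) (59, 29) (0, 29)]
2. ⊥bis P2·P0 via (19.395,14.715): [(18.0013, 0) (59, 0) (59, 29) (20.748, 29)]  |A|=1149.1355
3. ⊥bis P2·P1 via (41.165,18.665): [(18.0013, 0) (59, 0) (59, 5.7128) (26.9338, 29) (20.748, 29)]  |A|=775.7702
4. ⊥bis P2·P3 via (33.885,15.495): [(21.9788, 0) (59, 0) (59, 5.7128) (38.0558, 20.923)]  |A|=447.1219
5. canonical 4-gon: [(21.9788, 0) (59, 0) (59, 5.7128) (38.0558, 20.923)]
6. shoelace: 447.1219

Area of P2's cell: 447.1219 (4 vertices)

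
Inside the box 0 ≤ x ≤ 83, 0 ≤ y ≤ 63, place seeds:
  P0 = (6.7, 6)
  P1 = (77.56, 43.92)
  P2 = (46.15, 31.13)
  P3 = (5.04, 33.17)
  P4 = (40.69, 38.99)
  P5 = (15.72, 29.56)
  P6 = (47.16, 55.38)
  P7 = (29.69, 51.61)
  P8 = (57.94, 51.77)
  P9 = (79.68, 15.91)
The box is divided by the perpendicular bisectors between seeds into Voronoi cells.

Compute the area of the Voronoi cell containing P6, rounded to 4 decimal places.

1. box [0,83]×[0,63]: [(0, 0) (83, 0) (83, 63) (0, 63)]
2. ⊥bis P6·P0 via (26.93,30.69): [(0, 52.7554) (64.3861, 0) (83, 0) (83, 63) (0, 63)]  |A|=3530.6449
3. ⊥bis P6·P1 via (62.36,49.65): [(0, 52.7554) (48.5383, 12.985) (67.3926, 63) (0, 63)]  |A|=1933.9474
4. ⊥bis P6·P2 via (46.655,43.255): [(0, 52.7554) (9.7173, 44.7934) (59.7437, 42.7099) (67.3926, 63) (0, 63)]  |A|=1178.7594
5. ⊥bis P6·P3 via (26.1,44.275): [(26.1884, 44.1074) (59.7437, 42.7099) (67.3926, 63) (16.2263, 63)]  |A|=829.0986
6. ⊥bis P6·P4 via (43.925,47.185): [(19.4765, 56.8361) (54.7329, 42.9186) (59.7437, 42.7099) (67.3926, 63) (16.2263, 63)]  |A|=651.4212
7. ⊥bis P6·P5 via (31.44,42.47): [(19.1798, 57.3988) (19.7212, 56.7395) (54.7329, 42.9186) (59.7437, 42.7099) (67.3926, 63) (16.2263, 63)]  |A|=651.3667
8. ⊥bis P6·P7 via (38.425,53.495): [(39.4013, 48.9707) (54.7329, 42.9186) (59.7437, 42.7099) (67.3926, 63) (36.3738, 63)]  |A|=461.4683
9. ⊥bis P6·P8 via (52.55,53.575): [(39.4013, 48.9707) (49.6529, 44.9239) (55.7062, 63) (36.3738, 63)]  |A|=240.5126
10. ⊥bis P6·P9 via (63.42,35.645): [(39.4013, 48.9707) (49.6529, 44.9239) (55.7062, 63) (36.3738, 63)]  |A|=240.5126
11. canonical 4-gon: [(39.4013, 48.9707) (49.6529, 44.9239) (55.7062, 63) (36.3738, 63)]
12. shoelace: 240.5126

Area of P6's cell: 240.5126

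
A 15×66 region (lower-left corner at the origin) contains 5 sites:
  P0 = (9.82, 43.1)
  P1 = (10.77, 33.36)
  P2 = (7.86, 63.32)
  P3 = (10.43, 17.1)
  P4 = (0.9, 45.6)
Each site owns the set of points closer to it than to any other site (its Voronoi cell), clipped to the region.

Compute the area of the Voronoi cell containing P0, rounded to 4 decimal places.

1. box [0,15]×[0,66]: [(0, 0) (15, 0) (15, 66) (0, 66)]
2. ⊥bis P0·P1 via (10.295,38.23): [(0, 37.2259) (15, 38.6889) (15, 66) (0, 66)]  |A|=420.6392
3. ⊥bis P0·P2 via (8.84,53.21): [(0, 52.3531) (0, 37.2259) (15, 38.6889) (15, 53.8071)]  |A|=226.8408
4. ⊥bis P0·P3 via (10.125,30.1): [(0, 52.3531) (0, 37.2259) (15, 38.6889) (15, 53.8071)]  |A|=226.8408
5. ⊥bis P0·P4 via (5.36,44.35): [(7.8153, 53.1107) (3.4579, 37.5631) (15, 38.6889) (15, 53.8071)]  |A|=141.5828
6. canonical 4-gon: [(7.8153, 53.1107) (3.4579, 37.5631) (15, 38.6889) (15, 53.8071)]
7. shoelace: 141.5828

Area of P0's cell: 141.5828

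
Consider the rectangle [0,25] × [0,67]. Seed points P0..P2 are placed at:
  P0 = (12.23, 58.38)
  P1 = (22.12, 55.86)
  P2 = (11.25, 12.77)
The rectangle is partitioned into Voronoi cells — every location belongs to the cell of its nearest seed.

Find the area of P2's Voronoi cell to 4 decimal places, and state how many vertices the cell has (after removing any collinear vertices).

Area of P2's cell: 868.5114 (5 vertices)

1. box [0,25]×[0,67]: [(0, 0) (25, 0) (25, 67) (0, 67)]
2. ⊥bis P2·P0 via (11.74,35.575): [(0, 35.8273) (0, 0) (25, 0) (25, 35.2901)]  |A|=888.9668
3. ⊥bis P2·P1 via (16.685,34.315): [(11.6856, 35.5762) (0, 35.8273) (0, 0) (25, 0) (25, 32.2174)]  |A|=868.5114
4. canonical 5-gon: [(11.6856, 35.5762) (0, 35.8273) (0, 0) (25, 0) (25, 32.2174)]
5. shoelace: 868.5114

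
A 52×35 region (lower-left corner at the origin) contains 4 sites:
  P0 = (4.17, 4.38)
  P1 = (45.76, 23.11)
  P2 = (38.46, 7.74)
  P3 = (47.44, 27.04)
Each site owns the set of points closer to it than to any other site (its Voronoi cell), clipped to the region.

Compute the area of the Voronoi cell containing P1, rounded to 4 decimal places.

Area of P1's cell: 381.6765

1. box [0,52]×[0,35]: [(0, 0) (52, 0) (52, 35) (0, 35)]
2. ⊥bis P1·P0 via (24.965,13.745): [(31.155, 0) (52, 0) (52, 35) (15.3928, 35)]  |A|=1005.4121
3. ⊥bis P1·P2 via (42.11,15.425): [(19.3375, 26.2408) (52, 10.7277) (52, 35) (15.3928, 35)]  |A|=556.7206
4. ⊥bis P1·P3 via (46.6,25.075): [(19.3375, 26.2408) (52, 10.7277) (52, 22.7666) (23.3826, 35) (15.3928, 35)]  |A|=381.6765
5. canonical 5-gon: [(19.3375, 26.2408) (52, 10.7277) (52, 22.7666) (23.3826, 35) (15.3928, 35)]
6. shoelace: 381.6765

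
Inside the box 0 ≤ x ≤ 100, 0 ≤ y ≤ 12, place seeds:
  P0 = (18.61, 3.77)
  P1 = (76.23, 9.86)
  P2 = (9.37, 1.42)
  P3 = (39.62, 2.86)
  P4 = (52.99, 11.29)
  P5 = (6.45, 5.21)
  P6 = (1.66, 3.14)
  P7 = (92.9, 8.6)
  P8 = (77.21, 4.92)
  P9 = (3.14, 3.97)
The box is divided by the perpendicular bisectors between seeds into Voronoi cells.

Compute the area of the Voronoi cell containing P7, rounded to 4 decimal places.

Area of P7's cell: 175.7509

1. box [0,100]×[0,12]: [(0, 0) (100, 0) (100, 12) (0, 12)]
2. ⊥bis P7·P0 via (55.755,6.185): [(56.1571, 0) (100, 0) (100, 12) (55.3769, 12)]  |A|=530.7957
3. ⊥bis P7·P1 via (84.565,9.23): [(83.8674, 0) (100, 0) (100, 12) (84.7744, 12)]  |A|=188.1497
4. ⊥bis P7·P2 via (51.135,5.01): [(83.8674, 0) (100, 0) (100, 12) (84.7744, 12)]  |A|=188.1497
5. ⊥bis P7·P3 via (66.26,5.73): [(83.8674, 0) (100, 0) (100, 12) (84.7744, 12)]  |A|=188.1497
6. ⊥bis P7·P4 via (72.945,9.945): [(83.8674, 0) (100, 0) (100, 12) (84.7744, 12)]  |A|=188.1497
7. ⊥bis P7·P5 via (49.675,6.905): [(83.8674, 0) (100, 0) (100, 12) (84.7744, 12)]  |A|=188.1497
8. ⊥bis P7·P6 via (47.28,5.87): [(83.8674, 0) (100, 0) (100, 12) (84.7744, 12)]  |A|=188.1497
9. ⊥bis P7·P8 via (85.055,6.76): [(84.5432, 8.942) (86.6405, 0) (100, 0) (100, 12) (84.7744, 12)]  |A|=175.7509
10. ⊥bis P7·P9 via (48.02,6.285): [(84.5432, 8.942) (86.6405, 0) (100, 0) (100, 12) (84.7744, 12)]  |A|=175.7509
11. canonical 5-gon: [(84.5432, 8.942) (86.6405, 0) (100, 0) (100, 12) (84.7744, 12)]
12. shoelace: 175.7509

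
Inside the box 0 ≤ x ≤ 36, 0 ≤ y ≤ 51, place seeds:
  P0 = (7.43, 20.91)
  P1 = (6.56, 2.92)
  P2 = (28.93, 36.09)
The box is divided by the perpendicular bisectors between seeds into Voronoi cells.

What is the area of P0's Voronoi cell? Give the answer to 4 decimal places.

Area of P0's cell: 640.8901

1. box [0,36]×[0,51]: [(0, 0) (36, 0) (36, 51) (0, 51)]
2. ⊥bis P0·P1 via (6.995,11.915): [(0, 12.2533) (36, 10.5123) (36, 51) (0, 51)]  |A|=1426.2193
3. ⊥bis P0·P2 via (18.18,28.5): [(0, 12.2533) (30.6991, 10.7687) (2.294, 51) (0, 51)]  |A|=640.8901
4. canonical 4-gon: [(0, 12.2533) (30.6991, 10.7687) (2.294, 51) (0, 51)]
5. shoelace: 640.8901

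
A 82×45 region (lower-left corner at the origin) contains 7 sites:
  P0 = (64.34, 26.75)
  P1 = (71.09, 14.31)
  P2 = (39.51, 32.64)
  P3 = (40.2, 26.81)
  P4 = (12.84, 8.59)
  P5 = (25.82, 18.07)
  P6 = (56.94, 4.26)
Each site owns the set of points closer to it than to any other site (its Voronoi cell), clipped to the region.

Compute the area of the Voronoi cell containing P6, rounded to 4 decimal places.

1. box [0,82]×[0,45]: [(0, 0) (82, 0) (82, 45) (0, 45)]
2. ⊥bis P6·P0 via (60.64,15.505): [(0, 35.4577) (0, 0) (82, 0) (82, 8.4768)]  |A|=1801.3145
3. ⊥bis P6·P1 via (64.015,9.285): [(59.2793, 15.9527) (0, 35.4577) (0, 0) (70.6096, 0)]  |A|=1614.1612
4. ⊥bis P6·P2 via (48.225,18.45): [(59.2793, 15.9527) (49.4336, 19.1923) (18.1842, 0) (70.6096, 0)]  |A|=563.2619
5. ⊥bis P6·P3 via (48.57,15.535): [(59.2793, 15.9527) (52.2488, 18.266) (27.6432, 0) (70.6096, 0)]  |A|=435.3843
6. ⊥bis P6·P4 via (34.89,6.425): [(59.2793, 15.9527) (52.2488, 18.266) (34.7793, 5.2975) (34.2592, 0) (70.6096, 0)]  |A|=417.8604
7. ⊥bis P6·P5 via (41.38,11.165): [(59.2793, 15.9527) (52.2488, 18.266) (40.7397, 9.7222) (36.4254, 0) (70.6096, 0)]  |A|=392.6934
8. canonical 5-gon: [(59.2793, 15.9527) (52.2488, 18.266) (40.7397, 9.7222) (36.4254, 0) (70.6096, 0)]
9. shoelace: 392.6934

Area of P6's cell: 392.6934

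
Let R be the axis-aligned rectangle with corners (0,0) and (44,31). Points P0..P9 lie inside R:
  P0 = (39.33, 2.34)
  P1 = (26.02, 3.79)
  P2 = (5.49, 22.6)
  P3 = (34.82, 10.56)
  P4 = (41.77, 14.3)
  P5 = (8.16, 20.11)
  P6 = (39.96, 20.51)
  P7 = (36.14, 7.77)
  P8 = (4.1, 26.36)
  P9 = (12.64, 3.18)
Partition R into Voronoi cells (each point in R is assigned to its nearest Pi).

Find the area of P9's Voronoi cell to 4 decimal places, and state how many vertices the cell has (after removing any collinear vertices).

Area of P9's cell: 219.1210 (4 vertices)

1. box [0,44]×[0,31]: [(0, 0) (44, 0) (44, 31) (0, 31)]
2. ⊥bis P9·P0 via (25.985,2.76): [(0, 0) (25.8981, 0) (26.8738, 31) (0, 31)]  |A|=817.9647
3. ⊥bis P9·P1 via (19.33,3.485): [(0, 0) (19.4889, 0) (18.0756, 31) (0, 31)]  |A|=582.2492
4. ⊥bis P9·P2 via (9.065,12.89): [(0, 9.5525) (0, 0) (19.4889, 0) (18.7388, 16.4517)]  |A|=249.8137
5. ⊥bis P9·P3 via (23.73,6.87): [(0, 9.5525) (0, 0) (19.4889, 0) (18.7388, 16.4517)]  |A|=249.8137
6. ⊥bis P9·P4 via (27.205,8.74): [(0, 9.5525) (0, 0) (19.4889, 0) (18.7388, 16.4517)]  |A|=249.8137
7. ⊥bis P9·P5 via (10.4,11.645): [(0, 8.893) (0, 0) (19.4889, 0) (18.856, 13.8826)]  |A|=219.121
8. ⊥bis P9·P6 via (26.3,11.845): [(0, 8.893) (0, 0) (19.4889, 0) (18.856, 13.8826)]  |A|=219.121
9. ⊥bis P9·P7 via (24.39,5.475): [(0, 8.893) (0, 0) (19.4889, 0) (18.856, 13.8826)]  |A|=219.121
10. ⊥bis P9·P8 via (8.37,14.77): [(0, 8.893) (0, 0) (19.4889, 0) (18.856, 13.8826)]  |A|=219.121
11. canonical 4-gon: [(0, 8.893) (0, 0) (19.4889, 0) (18.856, 13.8826)]
12. shoelace: 219.121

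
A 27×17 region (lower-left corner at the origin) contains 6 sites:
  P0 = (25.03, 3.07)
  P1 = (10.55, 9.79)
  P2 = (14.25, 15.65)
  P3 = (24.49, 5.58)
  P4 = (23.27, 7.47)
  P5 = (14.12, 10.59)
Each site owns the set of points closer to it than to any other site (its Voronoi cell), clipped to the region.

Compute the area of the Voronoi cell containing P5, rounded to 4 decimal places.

Area of P5's cell: 60.5533

1. box [0,27]×[0,17]: [(0, 0) (27, 0) (27, 17) (0, 17)]
2. ⊥bis P5·P0 via (19.575,6.83): [(0, 0) (14.8672, 0) (26.5849, 17) (0, 17)]  |A|=352.3435
3. ⊥bis P5·P1 via (12.335,10.19): [(14.6185, 0) (14.8672, 0) (26.5849, 17) (10.8089, 17)]  |A|=136.2104
4. ⊥bis P5·P2 via (14.185,13.12): [(11.6639, 13.1848) (14.6185, 0) (14.8672, 0) (23.7413, 12.8745)]  |A|=80.762
5. ⊥bis P5·P3 via (19.305,8.085): [(21.6449, 12.9283) (11.6639, 13.1848) (14.6185, 0) (14.8672, 0) (16.645, 2.5791)]  |A|=69.7794
6. ⊥bis P5·P4 via (18.695,9.03): [(20.0383, 12.9696) (11.6639, 13.1848) (14.6185, 0) (14.8672, 0) (16.3489, 2.1496)]  |A|=60.5533
7. canonical 5-gon: [(20.0383, 12.9696) (11.6639, 13.1848) (14.6185, 0) (14.8672, 0) (16.3489, 2.1496)]
8. shoelace: 60.5533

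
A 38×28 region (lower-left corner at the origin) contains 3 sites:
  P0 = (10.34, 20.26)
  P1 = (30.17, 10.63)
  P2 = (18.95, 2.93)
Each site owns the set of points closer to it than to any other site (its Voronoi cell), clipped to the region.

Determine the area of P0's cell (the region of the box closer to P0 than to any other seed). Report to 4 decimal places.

Area of P0's cell: 415.6566

1. box [0,38]×[0,28]: [(0, 0) (38, 0) (38, 28) (0, 28)]
2. ⊥bis P0·P1 via (20.255,15.445): [(0, 0) (12.7545, 0) (26.3521, 28) (0, 28)]  |A|=547.4915
3. ⊥bis P0·P2 via (14.645,11.595): [(0, 4.319) (19.5747, 14.0442) (26.3521, 28) (0, 28)]  |A|=415.6566
4. canonical 4-gon: [(0, 4.319) (19.5747, 14.0442) (26.3521, 28) (0, 28)]
5. shoelace: 415.6566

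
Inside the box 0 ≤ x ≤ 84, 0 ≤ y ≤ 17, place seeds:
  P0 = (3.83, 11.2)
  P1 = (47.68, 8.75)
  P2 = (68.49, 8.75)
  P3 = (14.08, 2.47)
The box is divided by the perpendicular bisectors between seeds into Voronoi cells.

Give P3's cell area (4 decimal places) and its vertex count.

1. box [0,84]×[0,17]: [(0, 0) (84, 0) (84, 17) (0, 17)]
2. ⊥bis P3·P0 via (8.955,6.835): [(3.1336, 0) (84, 0) (84, 17) (17.6126, 17)]  |A|=1251.6574
3. ⊥bis P3·P1 via (30.88,5.61): [(3.1336, 0) (31.9285, 0) (28.7512, 17) (17.6126, 17)]  |A|=339.4348
4. ⊥bis P3·P2 via (41.285,5.61): [(3.1336, 0) (31.9285, 0) (28.7512, 17) (17.6126, 17)]  |A|=339.4348
5. canonical 4-gon: [(3.1336, 0) (31.9285, 0) (28.7512, 17) (17.6126, 17)]
6. shoelace: 339.4348

Area of P3's cell: 339.4348 (4 vertices)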